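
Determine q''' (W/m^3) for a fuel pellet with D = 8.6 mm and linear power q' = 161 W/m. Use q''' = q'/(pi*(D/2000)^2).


r = D / 2 / 1000 = 8.6 / 2 / 1000 = 0.0043 m
q''' = q' / (pi * r^2)
q''' = 161 / (pi * 0.0043^2)
q''' = 2.7717e+06 W/m^3

2.7717e+06


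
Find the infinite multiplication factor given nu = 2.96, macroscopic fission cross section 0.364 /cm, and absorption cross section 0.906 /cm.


k_inf = nu * Sigma_f / Sigma_a
k_inf = 2.96 * 0.364 / 0.906
k_inf = 1.1892

1.1892


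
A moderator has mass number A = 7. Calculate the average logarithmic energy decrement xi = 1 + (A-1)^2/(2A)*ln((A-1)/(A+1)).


xi = 1 + (A-1)^2/(2A) * ln((A-1)/(A+1))
xi = 1 + (7-1)^2/(2*7) * ln((7-1)/(7 +1))
xi = 0.26025

0.26025


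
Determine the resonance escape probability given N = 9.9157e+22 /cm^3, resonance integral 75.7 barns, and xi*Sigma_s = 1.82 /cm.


p = exp(-N * I * 1e-24 / (xi*Sigma_s))
p = exp(-9.9157e+22 * 75.7 * 1e-24 / 1.82)
p = 0.016175

0.016175


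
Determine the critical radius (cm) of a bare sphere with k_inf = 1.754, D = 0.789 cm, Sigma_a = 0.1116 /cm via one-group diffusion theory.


L^2 = D / Sigma_a = 0.789 / 0.1116 = 7.069892 cm^2
B_m^2 = (k_inf - 1) / L^2 = (1.754 - 1) / 7.069892 = 0.1066494 /cm^2
For a bare sphere: B_g = pi/R, so R_c = pi / sqrt(B_m^2)
R_c = pi / sqrt(0.1066494) = 9.6199 cm

9.6199


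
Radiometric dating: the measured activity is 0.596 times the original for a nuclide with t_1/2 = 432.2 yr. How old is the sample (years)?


lambda = ln(2) / t_half = ln(2) / 432.2 = 0.001603765 /yr
t = -ln(A/A0) / lambda
t = -ln(0.596) / 0.001603765
t = 322.69 yr

322.69


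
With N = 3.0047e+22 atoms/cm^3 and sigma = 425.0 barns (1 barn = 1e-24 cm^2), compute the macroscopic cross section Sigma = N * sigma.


Sigma = N * sigma_barns * 1e-24
Sigma = 3.0047e+22 * 425.0 * 1e-24
Sigma = 12.770 /cm

12.770


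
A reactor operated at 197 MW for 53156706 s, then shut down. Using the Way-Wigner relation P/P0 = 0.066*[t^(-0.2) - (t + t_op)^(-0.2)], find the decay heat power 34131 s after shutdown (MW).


P/P0 = 0.066 * [t^(-0.2) - (t + t_op)^(-0.2)]
P/P0 = 0.066 * [34131^(-0.2) - (34131 + 53156706)^(-0.2)]
P/P0 = 0.066 * [0.1239853 - 0.02849920] = 0.006302083
P = 197 * 0.006302083 = 1.2415 MW

1.2415


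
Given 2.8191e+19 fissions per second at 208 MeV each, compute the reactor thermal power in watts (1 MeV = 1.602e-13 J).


P = fission_rate * E_MeV * 1.602e-13
P = 2.8191e+19 * 208 * 1.602e-13
P = 9.3937e+08 W

9.3937e+08


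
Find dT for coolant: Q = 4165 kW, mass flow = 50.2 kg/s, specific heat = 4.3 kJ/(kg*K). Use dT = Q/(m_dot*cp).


dT = Q / (m_dot * cp)
dT = 4165 / (50.2 * 4.3)
dT = 19.295 C

19.295


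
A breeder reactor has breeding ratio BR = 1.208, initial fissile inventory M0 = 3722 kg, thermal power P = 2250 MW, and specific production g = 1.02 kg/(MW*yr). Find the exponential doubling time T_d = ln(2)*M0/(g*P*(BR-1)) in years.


Breeding gain G = BR - 1 = 1.208 - 1 = 0.208
Fissile production rate = g * P * G = 1.02 * 2250 * 0.208 = 477.36 kg/yr
T_d = ln(2) * M0 / (g * P * G)
T_d = ln(2) * 3722 / 477.36 = 5.4045 yr

5.4045


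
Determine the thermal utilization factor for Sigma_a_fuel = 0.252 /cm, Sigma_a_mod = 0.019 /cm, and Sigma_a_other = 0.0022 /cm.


f = Sigma_a_fuel / (Sigma_a_fuel + Sigma_a_mod + Sigma_a_other)
f = 0.252 / (0.252 + 0.019 + 0.0022)
f = 0.92240

0.92240


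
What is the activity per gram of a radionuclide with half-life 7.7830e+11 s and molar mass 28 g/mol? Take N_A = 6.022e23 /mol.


lambda = ln(2) / t_half = ln(2) / 7.7830e+11 = 8.905913e-13 /s
SA = lambda * N_A / M
SA = 8.905913e-13 * 6.022e23 / 28
SA = 1.9154e+10 Bq/g

1.9154e+10


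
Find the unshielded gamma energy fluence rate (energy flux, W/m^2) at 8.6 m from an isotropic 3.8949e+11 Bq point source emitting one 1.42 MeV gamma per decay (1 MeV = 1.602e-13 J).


psi = A * E * 1.602e-13 / (4*pi*r^2)
psi = 3.8949e+11 * 1.42 * 1.602e-13 / (4*pi*8.6^2)
psi = 9.5332e-05 W/m^2

9.5332e-05


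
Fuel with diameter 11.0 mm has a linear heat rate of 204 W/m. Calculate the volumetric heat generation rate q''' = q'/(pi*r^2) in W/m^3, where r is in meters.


r = D / 2 / 1000 = 11.0 / 2 / 1000 = 0.0055 m
q''' = q' / (pi * r^2)
q''' = 204 / (pi * 0.0055^2)
q''' = 2.1466e+06 W/m^3

2.1466e+06


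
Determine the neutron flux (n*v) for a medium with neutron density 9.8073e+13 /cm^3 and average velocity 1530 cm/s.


phi = n * v
phi = 9.8073e+13 * 1530
phi = 1.5005e+17 /cm^2/s

1.5005e+17


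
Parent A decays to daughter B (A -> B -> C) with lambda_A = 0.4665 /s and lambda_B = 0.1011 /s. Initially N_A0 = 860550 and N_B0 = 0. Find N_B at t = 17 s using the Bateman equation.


N_B(t) = lambda_A * N_A0 / (lambda_B - lambda_A) * [exp(-lambda_A*t) - exp(-lambda_B*t)]
exp(-0.4665*17) = 3.596066e-04; exp(-0.1011*17) = 0.1792991
N_B = 0.4665 * 860550 / (0.1011 - 0.4665) * (3.596066e-04 - 0.1792991)
N_B = 196592

196592


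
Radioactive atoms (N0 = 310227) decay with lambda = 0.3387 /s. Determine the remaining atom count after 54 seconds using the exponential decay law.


N = N0 * exp(-lambda * t)
N = 310227 * exp(-0.3387 * 54)
N = 0.0035361

0.0035361


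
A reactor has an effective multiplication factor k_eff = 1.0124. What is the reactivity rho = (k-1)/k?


rho = (k_eff - 1) / k_eff
rho = (1.0124 - 1) / 1.0124
rho = 0.012248

0.012248


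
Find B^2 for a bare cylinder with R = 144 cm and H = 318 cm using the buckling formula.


B^2 = (2.405/R)^2 + (pi/H)^2
B^2 = (2.405/144)^2 + (pi/318)^2
B^2 = 3.7654e-04 /cm^2

3.7654e-04


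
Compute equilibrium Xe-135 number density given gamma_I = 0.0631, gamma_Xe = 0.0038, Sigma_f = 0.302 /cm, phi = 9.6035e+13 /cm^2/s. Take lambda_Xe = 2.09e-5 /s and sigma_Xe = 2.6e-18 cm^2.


Xe_eq = (gamma_I + gamma_Xe) * Sigma_f * phi / (lambda_Xe + sigma_Xe * phi)
Numerator = (0.0631 + 0.0038) * 0.302 * 9.6035e+13 = 1.940272e+12
Denominator = 2.09e-5 + 2.6e-18 * 9.6035e+13 = 2.705910e-04
Xe_eq = 1.940272e+12 / 2.705910e-04 = 7.1705e+15 /cm^3

7.1705e+15


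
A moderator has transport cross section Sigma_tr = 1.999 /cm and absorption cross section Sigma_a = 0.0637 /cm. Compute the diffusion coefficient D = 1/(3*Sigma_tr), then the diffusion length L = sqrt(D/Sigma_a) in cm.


D = 1 / (3 * Sigma_tr) = 1 / (3 * 1.999) = 0.1667500 cm
L = sqrt(D / Sigma_a)
L = sqrt(0.1667500 / 0.0637)
L = 1.6179 cm

1.6179


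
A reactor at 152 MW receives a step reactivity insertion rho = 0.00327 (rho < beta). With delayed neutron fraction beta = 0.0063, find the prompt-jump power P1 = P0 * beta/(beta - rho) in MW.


P1/P0 = beta / (beta - rho)
P1/P0 = 0.0063 / (0.0063 - 0.00327) = 2.079208
P1 = 152 * 2.079208 = 316.04 MW

316.04


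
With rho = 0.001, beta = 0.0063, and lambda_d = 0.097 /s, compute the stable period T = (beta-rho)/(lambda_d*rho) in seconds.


T = (beta - rho) / (lambda_d * rho)
T = (0.0063 - 0.001) / (0.097 * 0.001)
T = 54.639 s

54.639


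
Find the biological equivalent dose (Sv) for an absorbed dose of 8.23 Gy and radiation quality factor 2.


H = D * Q
H = 8.23 * 2
H = 16.460 Sv

16.460


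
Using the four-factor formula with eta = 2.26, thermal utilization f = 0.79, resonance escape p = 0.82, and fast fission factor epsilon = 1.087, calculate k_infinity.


k_inf = eta * f * p * epsilon
k_inf = 2.26 * 0.79 * 0.82 * 1.087
k_inf = 1.5914

1.5914


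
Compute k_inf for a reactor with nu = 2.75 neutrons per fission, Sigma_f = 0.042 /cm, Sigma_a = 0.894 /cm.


k_inf = nu * Sigma_f / Sigma_a
k_inf = 2.75 * 0.042 / 0.894
k_inf = 0.12919

0.12919


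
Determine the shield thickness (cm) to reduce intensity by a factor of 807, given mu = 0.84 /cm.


x = ln(factor) / mu
x = ln(807) / 0.84
x = 7.9682 cm

7.9682


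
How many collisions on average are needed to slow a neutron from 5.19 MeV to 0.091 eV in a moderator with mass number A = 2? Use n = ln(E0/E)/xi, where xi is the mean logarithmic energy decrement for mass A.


xi = 1 + (A-1)^2/(2A)*ln((A-1)/(A+1)) = 0.7253469 (for A = 2)
n = ln(E0/E) / xi
n = ln(5.19e6 / 0.091) / 0.7253469
n = ln(5.703297e+07) / 0.7253469 = 24.622

24.622


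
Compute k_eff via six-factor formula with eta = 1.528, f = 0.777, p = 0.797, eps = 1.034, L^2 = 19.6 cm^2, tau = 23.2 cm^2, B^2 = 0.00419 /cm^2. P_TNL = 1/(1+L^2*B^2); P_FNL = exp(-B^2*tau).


k_inf = eta*f*p*eps = 1.528*0.777*0.797*1.034 = 0.9784153
P_TNL = 1/(1 + L^2*B^2) = 1/(1 + 19.6*0.00419) = 0.9241085
P_FNL = exp(-B^2*tau) = exp(-0.00419*23.2) = 0.9073673
k_eff = k_inf * P_TNL * P_FNL = 0.9784153 * 0.9241085 * 0.9073673
k_eff = 0.82041

0.82041


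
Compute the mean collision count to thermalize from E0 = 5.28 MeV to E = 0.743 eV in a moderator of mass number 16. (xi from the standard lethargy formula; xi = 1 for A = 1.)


xi = 1 + (A-1)^2/(2A)*ln((A-1)/(A+1)) = 0.1199467 (for A = 16)
n = ln(E0/E) / xi
n = ln(5.28e6 / 0.743) / 0.1199467
n = ln(7.106326e+06) / 0.1199467 = 131.53

131.53


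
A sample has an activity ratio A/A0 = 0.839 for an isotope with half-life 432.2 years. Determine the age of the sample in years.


lambda = ln(2) / t_half = ln(2) / 432.2 = 0.001603765 /yr
t = -ln(A/A0) / lambda
t = -ln(0.839) / 0.001603765
t = 109.46 yr

109.46


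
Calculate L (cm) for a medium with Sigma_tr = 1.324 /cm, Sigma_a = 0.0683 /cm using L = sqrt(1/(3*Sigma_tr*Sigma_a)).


D = 1 / (3 * Sigma_tr) = 1 / (3 * 1.324) = 0.2517623 cm
L = sqrt(D / Sigma_a)
L = sqrt(0.2517623 / 0.0683)
L = 1.9199 cm

1.9199


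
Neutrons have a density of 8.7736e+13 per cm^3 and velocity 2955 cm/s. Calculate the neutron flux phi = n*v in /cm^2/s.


phi = n * v
phi = 8.7736e+13 * 2955
phi = 2.5926e+17 /cm^2/s

2.5926e+17


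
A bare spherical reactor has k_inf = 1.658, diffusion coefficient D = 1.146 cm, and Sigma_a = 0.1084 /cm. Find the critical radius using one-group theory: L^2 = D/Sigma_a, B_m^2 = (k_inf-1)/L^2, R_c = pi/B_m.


L^2 = D / Sigma_a = 1.146 / 0.1084 = 10.57196 cm^2
B_m^2 = (k_inf - 1) / L^2 = (1.658 - 1) / 10.57196 = 0.06224011 /cm^2
For a bare sphere: B_g = pi/R, so R_c = pi / sqrt(B_m^2)
R_c = pi / sqrt(0.06224011) = 12.593 cm

12.593


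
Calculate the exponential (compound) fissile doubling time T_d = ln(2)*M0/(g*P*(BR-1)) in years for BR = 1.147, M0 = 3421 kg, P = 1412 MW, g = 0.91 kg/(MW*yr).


Breeding gain G = BR - 1 = 1.147 - 1 = 0.147
Fissile production rate = g * P * G = 0.91 * 1412 * 0.147 = 188.88324 kg/yr
T_d = ln(2) * M0 / (g * P * G)
T_d = ln(2) * 3421 / 188.88324 = 12.554 yr

12.554


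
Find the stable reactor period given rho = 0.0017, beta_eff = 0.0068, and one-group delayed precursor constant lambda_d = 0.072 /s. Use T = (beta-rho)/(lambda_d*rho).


T = (beta - rho) / (lambda_d * rho)
T = (0.0068 - 0.0017) / (0.072 * 0.0017)
T = 41.667 s

41.667


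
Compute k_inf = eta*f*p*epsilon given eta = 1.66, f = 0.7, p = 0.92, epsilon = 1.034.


k_inf = eta * f * p * epsilon
k_inf = 1.66 * 0.7 * 0.92 * 1.034
k_inf = 1.1054

1.1054


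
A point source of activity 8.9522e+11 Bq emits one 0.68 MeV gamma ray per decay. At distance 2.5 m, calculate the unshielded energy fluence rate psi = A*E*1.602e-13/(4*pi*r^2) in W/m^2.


psi = A * E * 1.602e-13 / (4*pi*r^2)
psi = 8.9522e+11 * 0.68 * 1.602e-13 / (4*pi*2.5^2)
psi = 0.0012417 W/m^2

0.0012417


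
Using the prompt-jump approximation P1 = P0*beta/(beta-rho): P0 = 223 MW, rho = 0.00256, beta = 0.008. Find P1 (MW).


P1/P0 = beta / (beta - rho)
P1/P0 = 0.008 / (0.008 - 0.00256) = 1.470588
P1 = 223 * 1.470588 = 327.94 MW

327.94


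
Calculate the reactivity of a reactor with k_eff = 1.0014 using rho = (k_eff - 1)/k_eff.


rho = (k_eff - 1) / k_eff
rho = (1.0014 - 1) / 1.0014
rho = 0.0013980

0.0013980


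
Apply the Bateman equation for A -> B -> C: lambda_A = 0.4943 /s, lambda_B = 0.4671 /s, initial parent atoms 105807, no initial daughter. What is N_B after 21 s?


N_B(t) = lambda_A * N_A0 / (lambda_B - lambda_A) * [exp(-lambda_A*t) - exp(-lambda_B*t)]
exp(-0.4943*21) = 3.103795e-05; exp(-0.4671*21) = 5.494928e-05
N_B = 0.4943 * 105807 / (0.4671 - 0.4943) * (3.103795e-05 - 5.494928e-05)
N_B = 45.977

45.977


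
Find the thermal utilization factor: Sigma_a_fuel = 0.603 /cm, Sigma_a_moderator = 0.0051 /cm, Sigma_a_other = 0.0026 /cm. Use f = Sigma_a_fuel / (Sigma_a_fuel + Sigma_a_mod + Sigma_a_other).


f = Sigma_a_fuel / (Sigma_a_fuel + Sigma_a_mod + Sigma_a_other)
f = 0.603 / (0.603 + 0.0051 + 0.0026)
f = 0.98739

0.98739


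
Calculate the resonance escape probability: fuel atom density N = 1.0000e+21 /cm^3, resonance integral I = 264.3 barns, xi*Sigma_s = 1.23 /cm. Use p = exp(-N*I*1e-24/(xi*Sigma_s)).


p = exp(-N * I * 1e-24 / (xi*Sigma_s))
p = exp(-1.0000e+21 * 264.3 * 1e-24 / 1.23)
p = 0.80664

0.80664


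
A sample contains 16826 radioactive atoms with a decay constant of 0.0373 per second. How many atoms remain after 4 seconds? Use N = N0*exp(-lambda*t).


N = N0 * exp(-lambda * t)
N = 16826 * exp(-0.0373 * 4)
N = 14494

14494


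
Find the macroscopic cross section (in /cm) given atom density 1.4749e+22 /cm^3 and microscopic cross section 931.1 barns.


Sigma = N * sigma_barns * 1e-24
Sigma = 1.4749e+22 * 931.1 * 1e-24
Sigma = 13.733 /cm

13.733


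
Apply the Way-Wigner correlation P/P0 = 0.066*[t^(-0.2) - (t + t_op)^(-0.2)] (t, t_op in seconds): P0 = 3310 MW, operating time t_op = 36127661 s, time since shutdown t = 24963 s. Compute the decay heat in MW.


P/P0 = 0.066 * [t^(-0.2) - (t + t_op)^(-0.2)]
P/P0 = 0.066 * [24963^(-0.2) - (24963 + 36127661)^(-0.2)]
P/P0 = 0.066 * [0.1319899 - 0.03078733] = 0.006679370
P = 3310 * 0.006679370 = 22.109 MW

22.109


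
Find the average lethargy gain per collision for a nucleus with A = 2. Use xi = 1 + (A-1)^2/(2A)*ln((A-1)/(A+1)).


xi = 1 + (A-1)^2/(2A) * ln((A-1)/(A+1))
xi = 1 + (2-1)^2/(2*2) * ln((2-1)/(2 +1))
xi = 0.72535

0.72535


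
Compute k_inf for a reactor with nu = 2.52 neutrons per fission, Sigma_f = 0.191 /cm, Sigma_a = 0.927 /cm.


k_inf = nu * Sigma_f / Sigma_a
k_inf = 2.52 * 0.191 / 0.927
k_inf = 0.51922

0.51922


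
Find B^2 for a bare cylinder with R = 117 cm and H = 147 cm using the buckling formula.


B^2 = (2.405/R)^2 + (pi/H)^2
B^2 = (2.405/117)^2 + (pi/147)^2
B^2 = 8.7927e-04 /cm^2

8.7927e-04


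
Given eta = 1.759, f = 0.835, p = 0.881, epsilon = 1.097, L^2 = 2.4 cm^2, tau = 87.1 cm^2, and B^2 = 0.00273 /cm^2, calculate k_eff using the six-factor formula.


k_inf = eta*f*p*eps = 1.759*0.835*0.881*1.097 = 1.419498
P_TNL = 1/(1 + L^2*B^2) = 1/(1 + 2.4*0.00273) = 0.9934906
P_FNL = exp(-B^2*tau) = exp(-0.00273*87.1) = 0.7883737
k_eff = k_inf * P_TNL * P_FNL = 1.419498 * 0.9934906 * 0.7883737
k_eff = 1.1118

1.1118


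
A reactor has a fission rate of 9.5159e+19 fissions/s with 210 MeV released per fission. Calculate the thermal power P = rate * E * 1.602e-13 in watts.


P = fission_rate * E_MeV * 1.602e-13
P = 9.5159e+19 * 210 * 1.602e-13
P = 3.2013e+09 W

3.2013e+09


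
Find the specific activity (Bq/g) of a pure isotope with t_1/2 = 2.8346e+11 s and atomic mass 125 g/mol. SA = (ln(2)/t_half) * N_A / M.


lambda = ln(2) / t_half = ln(2) / 2.8346e+11 = 2.445309e-12 /s
SA = lambda * N_A / M
SA = 2.445309e-12 * 6.022e23 / 125
SA = 1.1781e+10 Bq/g

1.1781e+10


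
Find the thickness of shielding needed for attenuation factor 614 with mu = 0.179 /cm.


x = ln(factor) / mu
x = ln(614) / 0.179
x = 35.866 cm

35.866


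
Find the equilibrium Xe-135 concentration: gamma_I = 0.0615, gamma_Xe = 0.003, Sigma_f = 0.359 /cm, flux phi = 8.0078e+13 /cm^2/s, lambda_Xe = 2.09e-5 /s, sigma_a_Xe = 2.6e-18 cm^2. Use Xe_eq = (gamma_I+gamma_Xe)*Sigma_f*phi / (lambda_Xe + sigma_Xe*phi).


Xe_eq = (gamma_I + gamma_Xe) * Sigma_f * phi / (lambda_Xe + sigma_Xe * phi)
Numerator = (0.0615 + 0.003) * 0.359 * 8.0078e+13 = 1.854246e+12
Denominator = 2.09e-5 + 2.6e-18 * 8.0078e+13 = 2.291028e-04
Xe_eq = 1.854246e+12 / 2.291028e-04 = 8.0935e+15 /cm^3

8.0935e+15


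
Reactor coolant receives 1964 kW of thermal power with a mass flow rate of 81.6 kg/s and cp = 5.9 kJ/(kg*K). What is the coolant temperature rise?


dT = Q / (m_dot * cp)
dT = 1964 / (81.6 * 5.9)
dT = 4.0794 C

4.0794


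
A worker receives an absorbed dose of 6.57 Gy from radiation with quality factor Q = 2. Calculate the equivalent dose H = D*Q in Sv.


H = D * Q
H = 6.57 * 2
H = 13.140 Sv

13.140


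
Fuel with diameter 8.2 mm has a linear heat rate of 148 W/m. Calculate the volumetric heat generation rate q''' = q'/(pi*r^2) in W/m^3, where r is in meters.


r = D / 2 / 1000 = 8.2 / 2 / 1000 = 0.0041 m
q''' = q' / (pi * r^2)
q''' = 148 / (pi * 0.0041^2)
q''' = 2.8025e+06 W/m^3

2.8025e+06


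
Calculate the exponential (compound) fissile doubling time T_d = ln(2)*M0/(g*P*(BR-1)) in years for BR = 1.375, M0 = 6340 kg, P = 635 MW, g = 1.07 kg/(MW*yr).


Breeding gain G = BR - 1 = 1.375 - 1 = 0.375
Fissile production rate = g * P * G = 1.07 * 635 * 0.375 = 254.79375 kg/yr
T_d = ln(2) * M0 / (g * P * G)
T_d = ln(2) * 6340 / 254.79375 = 17.247 yr

17.247


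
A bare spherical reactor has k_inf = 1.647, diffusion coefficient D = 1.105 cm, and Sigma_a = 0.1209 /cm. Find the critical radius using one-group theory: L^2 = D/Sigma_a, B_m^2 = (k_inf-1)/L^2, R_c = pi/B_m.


L^2 = D / Sigma_a = 1.105 / 0.1209 = 9.139785 cm^2
B_m^2 = (k_inf - 1) / L^2 = (1.647 - 1) / 9.139785 = 0.07078941 /cm^2
For a bare sphere: B_g = pi/R, so R_c = pi / sqrt(B_m^2)
R_c = pi / sqrt(0.07078941) = 11.808 cm

11.808


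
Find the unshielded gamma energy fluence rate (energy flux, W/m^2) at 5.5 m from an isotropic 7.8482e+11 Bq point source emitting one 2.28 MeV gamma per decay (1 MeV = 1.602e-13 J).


psi = A * E * 1.602e-13 / (4*pi*r^2)
psi = 7.8482e+11 * 2.28 * 1.602e-13 / (4*pi*5.5^2)
psi = 7.5411e-04 W/m^2

7.5411e-04


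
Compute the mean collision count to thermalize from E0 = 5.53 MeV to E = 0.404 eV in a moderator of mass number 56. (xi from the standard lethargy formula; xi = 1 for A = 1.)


xi = 1 + (A-1)^2/(2A)*ln((A-1)/(A+1)) = 0.03529286 (for A = 56)
n = ln(E0/E) / xi
n = ln(5.53e6 / 0.404) / 0.03529286
n = ln(1.368812e+07) / 0.03529286 = 465.59

465.59


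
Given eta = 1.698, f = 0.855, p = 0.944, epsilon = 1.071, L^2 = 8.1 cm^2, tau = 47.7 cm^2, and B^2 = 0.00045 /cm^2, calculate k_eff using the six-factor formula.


k_inf = eta*f*p*eps = 1.698*0.855*0.944*1.071 = 1.467795
P_TNL = 1/(1 + L^2*B^2) = 1/(1 + 8.1*0.00045) = 0.9963682
P_FNL = exp(-B^2*tau) = exp(-0.00045*47.7) = 0.9787637
k_eff = k_inf * P_TNL * P_FNL = 1.467795 * 0.9963682 * 0.9787637
k_eff = 1.4314

1.4314


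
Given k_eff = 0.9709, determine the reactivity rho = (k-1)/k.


rho = (k_eff - 1) / k_eff
rho = (0.9709 - 1) / 0.9709
rho = -0.029972

-0.029972


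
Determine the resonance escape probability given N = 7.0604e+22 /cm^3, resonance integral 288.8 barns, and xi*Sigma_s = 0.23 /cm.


p = exp(-N * I * 1e-24 / (xi*Sigma_s))
p = exp(-7.0604e+22 * 288.8 * 1e-24 / 0.23)
p = 3.1480e-39

3.1480e-39


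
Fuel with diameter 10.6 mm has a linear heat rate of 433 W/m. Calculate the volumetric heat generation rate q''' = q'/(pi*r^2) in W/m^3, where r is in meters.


r = D / 2 / 1000 = 10.6 / 2 / 1000 = 0.0053 m
q''' = q' / (pi * r^2)
q''' = 433 / (pi * 0.0053^2)
q''' = 4.9067e+06 W/m^3

4.9067e+06


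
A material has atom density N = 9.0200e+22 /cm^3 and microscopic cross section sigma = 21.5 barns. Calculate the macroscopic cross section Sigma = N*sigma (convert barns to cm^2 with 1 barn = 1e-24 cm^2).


Sigma = N * sigma_barns * 1e-24
Sigma = 9.0200e+22 * 21.5 * 1e-24
Sigma = 1.9393 /cm

1.9393


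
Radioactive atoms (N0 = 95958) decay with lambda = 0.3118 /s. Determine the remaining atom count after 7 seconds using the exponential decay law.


N = N0 * exp(-lambda * t)
N = 95958 * exp(-0.3118 * 7)
N = 10819

10819


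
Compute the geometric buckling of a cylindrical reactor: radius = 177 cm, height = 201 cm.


B^2 = (2.405/R)^2 + (pi/H)^2
B^2 = (2.405/177)^2 + (pi/201)^2
B^2 = 4.2891e-04 /cm^2

4.2891e-04


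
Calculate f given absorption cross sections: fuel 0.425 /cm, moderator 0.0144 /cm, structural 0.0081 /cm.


f = Sigma_a_fuel / (Sigma_a_fuel + Sigma_a_mod + Sigma_a_other)
f = 0.425 / (0.425 + 0.0144 + 0.0081)
f = 0.94972

0.94972


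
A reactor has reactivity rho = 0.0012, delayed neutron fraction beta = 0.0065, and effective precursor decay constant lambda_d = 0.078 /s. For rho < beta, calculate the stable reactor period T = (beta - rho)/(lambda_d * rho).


T = (beta - rho) / (lambda_d * rho)
T = (0.0065 - 0.0012) / (0.078 * 0.0012)
T = 56.624 s

56.624


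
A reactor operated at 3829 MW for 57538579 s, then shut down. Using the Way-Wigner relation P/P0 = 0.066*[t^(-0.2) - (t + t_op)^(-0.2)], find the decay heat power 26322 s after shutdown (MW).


P/P0 = 0.066 * [t^(-0.2) - (t + t_op)^(-0.2)]
P/P0 = 0.066 * [26322^(-0.2) - (26322 + 57538579)^(-0.2)]
P/P0 = 0.066 * [0.1305979 - 0.02805230] = 0.006768010
P = 3829 * 0.006768010 = 25.915 MW

25.915


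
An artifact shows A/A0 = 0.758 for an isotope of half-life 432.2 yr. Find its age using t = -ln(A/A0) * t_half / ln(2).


lambda = ln(2) / t_half = ln(2) / 432.2 = 0.001603765 /yr
t = -ln(A/A0) / lambda
t = -ln(0.758) / 0.001603765
t = 172.76 yr

172.76


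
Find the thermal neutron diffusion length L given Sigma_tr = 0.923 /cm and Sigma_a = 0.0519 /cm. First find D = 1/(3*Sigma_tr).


D = 1 / (3 * Sigma_tr) = 1 / (3 * 0.923) = 0.3611412 cm
L = sqrt(D / Sigma_a)
L = sqrt(0.3611412 / 0.0519)
L = 2.6379 cm

2.6379


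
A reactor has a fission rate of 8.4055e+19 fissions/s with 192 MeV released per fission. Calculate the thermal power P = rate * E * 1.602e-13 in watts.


P = fission_rate * E_MeV * 1.602e-13
P = 8.4055e+19 * 192 * 1.602e-13
P = 2.5854e+09 W

2.5854e+09


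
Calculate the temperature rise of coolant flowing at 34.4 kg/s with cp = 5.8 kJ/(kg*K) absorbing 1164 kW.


dT = Q / (m_dot * cp)
dT = 1164 / (34.4 * 5.8)
dT = 5.8340 C

5.8340


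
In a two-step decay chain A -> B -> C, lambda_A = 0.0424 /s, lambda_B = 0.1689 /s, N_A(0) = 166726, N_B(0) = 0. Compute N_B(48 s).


N_B(t) = lambda_A * N_A0 / (lambda_B - lambda_A) * [exp(-lambda_A*t) - exp(-lambda_B*t)]
exp(-0.0424*48) = 0.1306543; exp(-0.1689*48) = 3.013615e-04
N_B = 0.0424 * 166726 / (0.1689 - 0.0424) * (0.1306543 - 3.013615e-04)
N_B = 7284.5

7284.5


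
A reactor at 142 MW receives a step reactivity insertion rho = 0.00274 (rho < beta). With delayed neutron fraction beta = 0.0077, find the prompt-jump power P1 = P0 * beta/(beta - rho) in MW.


P1/P0 = beta / (beta - rho)
P1/P0 = 0.0077 / (0.0077 - 0.00274) = 1.552419
P1 = 142 * 1.552419 = 220.44 MW

220.44


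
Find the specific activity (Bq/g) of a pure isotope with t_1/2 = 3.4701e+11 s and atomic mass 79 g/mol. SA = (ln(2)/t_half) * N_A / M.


lambda = ln(2) / t_half = ln(2) / 3.4701e+11 = 1.997485e-12 /s
SA = lambda * N_A / M
SA = 1.997485e-12 * 6.022e23 / 79
SA = 1.5226e+10 Bq/g

1.5226e+10


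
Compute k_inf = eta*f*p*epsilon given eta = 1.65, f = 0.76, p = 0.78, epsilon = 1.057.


k_inf = eta * f * p * epsilon
k_inf = 1.65 * 0.76 * 0.78 * 1.057
k_inf = 1.0339

1.0339


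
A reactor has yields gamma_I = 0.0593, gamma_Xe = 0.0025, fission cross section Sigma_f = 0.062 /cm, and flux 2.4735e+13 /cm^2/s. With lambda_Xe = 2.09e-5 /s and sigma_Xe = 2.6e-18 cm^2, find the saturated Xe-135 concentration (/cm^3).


Xe_eq = (gamma_I + gamma_Xe) * Sigma_f * phi / (lambda_Xe + sigma_Xe * phi)
Numerator = (0.0593 + 0.0025) * 0.062 * 2.4735e+13 = 9.477463e+10
Denominator = 2.09e-5 + 2.6e-18 * 2.4735e+13 = 8.521100e-05
Xe_eq = 9.477463e+10 / 8.521100e-05 = 1.1122e+15 /cm^3

1.1122e+15


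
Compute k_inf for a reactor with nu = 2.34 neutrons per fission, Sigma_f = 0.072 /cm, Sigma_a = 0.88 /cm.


k_inf = nu * Sigma_f / Sigma_a
k_inf = 2.34 * 0.072 / 0.88
k_inf = 0.19145

0.19145


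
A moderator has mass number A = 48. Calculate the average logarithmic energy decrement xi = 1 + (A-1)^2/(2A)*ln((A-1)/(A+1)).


xi = 1 + (A-1)^2/(2A) * ln((A-1)/(A+1))
xi = 1 + (48-1)^2/(2*48) * ln((48-1)/(48 +1))
xi = 0.041094

0.041094


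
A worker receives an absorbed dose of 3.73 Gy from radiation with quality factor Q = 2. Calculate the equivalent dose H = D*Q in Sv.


H = D * Q
H = 3.73 * 2
H = 7.4600 Sv

7.4600


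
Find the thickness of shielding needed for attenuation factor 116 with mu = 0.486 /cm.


x = ln(factor) / mu
x = ln(116) / 0.486
x = 9.7810 cm

9.7810


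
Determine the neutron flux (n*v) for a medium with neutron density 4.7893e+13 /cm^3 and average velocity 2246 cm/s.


phi = n * v
phi = 4.7893e+13 * 2246
phi = 1.0757e+17 /cm^2/s

1.0757e+17


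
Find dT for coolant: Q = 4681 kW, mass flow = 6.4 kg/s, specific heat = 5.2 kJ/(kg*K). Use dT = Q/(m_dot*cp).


dT = Q / (m_dot * cp)
dT = 4681 / (6.4 * 5.2)
dT = 140.66 C

140.66


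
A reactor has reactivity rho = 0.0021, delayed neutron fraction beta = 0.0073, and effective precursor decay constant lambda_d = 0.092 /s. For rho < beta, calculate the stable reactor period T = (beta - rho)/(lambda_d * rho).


T = (beta - rho) / (lambda_d * rho)
T = (0.0073 - 0.0021) / (0.092 * 0.0021)
T = 26.915 s

26.915


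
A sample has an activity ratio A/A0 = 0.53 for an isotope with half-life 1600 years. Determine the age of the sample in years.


lambda = ln(2) / t_half = ln(2) / 1600 = 4.332170e-04 /yr
t = -ln(A/A0) / lambda
t = -ln(0.53) / 4.332170e-04
t = 1465.5 yr

1465.5


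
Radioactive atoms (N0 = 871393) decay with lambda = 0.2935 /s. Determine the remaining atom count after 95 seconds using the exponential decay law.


N = N0 * exp(-lambda * t)
N = 871393 * exp(-0.2935 * 95)
N = 6.7764e-07

6.7764e-07


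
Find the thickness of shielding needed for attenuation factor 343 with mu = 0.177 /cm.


x = ln(factor) / mu
x = ln(343) / 0.177
x = 32.982 cm

32.982


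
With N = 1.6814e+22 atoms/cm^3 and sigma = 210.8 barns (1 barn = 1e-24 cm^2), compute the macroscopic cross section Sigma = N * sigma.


Sigma = N * sigma_barns * 1e-24
Sigma = 1.6814e+22 * 210.8 * 1e-24
Sigma = 3.5444 /cm

3.5444


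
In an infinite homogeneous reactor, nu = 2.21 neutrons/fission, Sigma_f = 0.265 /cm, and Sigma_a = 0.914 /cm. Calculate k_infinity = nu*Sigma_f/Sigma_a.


k_inf = nu * Sigma_f / Sigma_a
k_inf = 2.21 * 0.265 / 0.914
k_inf = 0.64075

0.64075


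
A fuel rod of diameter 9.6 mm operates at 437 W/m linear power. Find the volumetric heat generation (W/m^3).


r = D / 2 / 1000 = 9.6 / 2 / 1000 = 0.0048 m
q''' = q' / (pi * r^2)
q''' = 437 / (pi * 0.0048^2)
q''' = 6.0374e+06 W/m^3

6.0374e+06


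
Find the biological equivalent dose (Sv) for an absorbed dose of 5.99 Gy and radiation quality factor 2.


H = D * Q
H = 5.99 * 2
H = 11.980 Sv

11.980


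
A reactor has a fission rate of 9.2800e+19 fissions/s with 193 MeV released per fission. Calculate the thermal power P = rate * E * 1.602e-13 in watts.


P = fission_rate * E_MeV * 1.602e-13
P = 9.2800e+19 * 193 * 1.602e-13
P = 2.8692e+09 W

2.8692e+09


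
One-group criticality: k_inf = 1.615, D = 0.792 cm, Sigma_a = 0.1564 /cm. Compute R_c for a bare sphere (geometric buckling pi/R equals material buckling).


L^2 = D / Sigma_a = 0.792 / 0.1564 = 5.063939 cm^2
B_m^2 = (k_inf - 1) / L^2 = (1.615 - 1) / 5.063939 = 0.1214470 /cm^2
For a bare sphere: B_g = pi/R, so R_c = pi / sqrt(B_m^2)
R_c = pi / sqrt(0.1214470) = 9.0148 cm

9.0148


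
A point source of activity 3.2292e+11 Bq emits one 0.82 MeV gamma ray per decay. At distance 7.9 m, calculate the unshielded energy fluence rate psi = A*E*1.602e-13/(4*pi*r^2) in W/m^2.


psi = A * E * 1.602e-13 / (4*pi*r^2)
psi = 3.2292e+11 * 0.82 * 1.602e-13 / (4*pi*7.9^2)
psi = 5.4089e-05 W/m^2

5.4089e-05


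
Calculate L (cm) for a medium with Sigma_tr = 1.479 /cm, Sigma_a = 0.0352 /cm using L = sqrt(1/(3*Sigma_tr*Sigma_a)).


D = 1 / (3 * Sigma_tr) = 1 / (3 * 1.479) = 0.2253775 cm
L = sqrt(D / Sigma_a)
L = sqrt(0.2253775 / 0.0352)
L = 2.5304 cm

2.5304


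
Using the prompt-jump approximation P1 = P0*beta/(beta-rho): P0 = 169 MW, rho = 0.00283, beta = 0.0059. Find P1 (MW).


P1/P0 = beta / (beta - rho)
P1/P0 = 0.0059 / (0.0059 - 0.00283) = 1.921824
P1 = 169 * 1.921824 = 324.79 MW

324.79


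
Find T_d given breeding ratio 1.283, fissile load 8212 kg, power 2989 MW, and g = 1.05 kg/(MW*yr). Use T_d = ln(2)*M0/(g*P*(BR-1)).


Breeding gain G = BR - 1 = 1.283 - 1 = 0.283
Fissile production rate = g * P * G = 1.05 * 2989 * 0.283 = 888.18135 kg/yr
T_d = ln(2) * M0 / (g * P * G)
T_d = ln(2) * 8212 / 888.18135 = 6.4087 yr

6.4087


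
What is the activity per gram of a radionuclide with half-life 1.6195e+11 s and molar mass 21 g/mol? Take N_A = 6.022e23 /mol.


lambda = ln(2) / t_half = ln(2) / 1.6195e+11 = 4.280007e-12 /s
SA = lambda * N_A / M
SA = 4.280007e-12 * 6.022e23 / 21
SA = 1.2273e+11 Bq/g

1.2273e+11


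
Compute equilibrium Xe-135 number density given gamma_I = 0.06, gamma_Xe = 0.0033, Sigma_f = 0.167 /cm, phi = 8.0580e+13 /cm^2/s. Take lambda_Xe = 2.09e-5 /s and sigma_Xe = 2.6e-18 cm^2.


Xe_eq = (gamma_I + gamma_Xe) * Sigma_f * phi / (lambda_Xe + sigma_Xe * phi)
Numerator = (0.06 + 0.0033) * 0.167 * 8.0580e+13 = 8.518192e+11
Denominator = 2.09e-5 + 2.6e-18 * 8.0580e+13 = 2.304080e-04
Xe_eq = 8.518192e+11 / 2.304080e-04 = 3.6970e+15 /cm^3

3.6970e+15


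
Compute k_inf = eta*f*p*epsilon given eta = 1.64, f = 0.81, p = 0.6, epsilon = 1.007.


k_inf = eta * f * p * epsilon
k_inf = 1.64 * 0.81 * 0.6 * 1.007
k_inf = 0.80262

0.80262


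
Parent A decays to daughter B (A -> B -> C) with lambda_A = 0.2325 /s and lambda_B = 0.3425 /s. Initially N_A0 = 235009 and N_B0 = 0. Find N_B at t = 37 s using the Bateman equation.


N_B(t) = lambda_A * N_A0 / (lambda_B - lambda_A) * [exp(-lambda_A*t) - exp(-lambda_B*t)]
exp(-0.2325*37) = 1.836461e-04; exp(-0.3425*37) = 3.136196e-06
N_B = 0.2325 * 235009 / (0.3425 - 0.2325) * (1.836461e-04 - 3.136196e-06)
N_B = 89.664

89.664


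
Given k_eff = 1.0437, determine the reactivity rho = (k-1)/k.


rho = (k_eff - 1) / k_eff
rho = (1.0437 - 1) / 1.0437
rho = 0.041870

0.041870


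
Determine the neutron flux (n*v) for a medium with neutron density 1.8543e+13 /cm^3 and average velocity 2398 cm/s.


phi = n * v
phi = 1.8543e+13 * 2398
phi = 4.4466e+16 /cm^2/s

4.4466e+16


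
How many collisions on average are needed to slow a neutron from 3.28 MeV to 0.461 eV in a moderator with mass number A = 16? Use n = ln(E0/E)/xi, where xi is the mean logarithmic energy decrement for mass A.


xi = 1 + (A-1)^2/(2A)*ln((A-1)/(A+1)) = 0.1199467 (for A = 16)
n = ln(E0/E) / xi
n = ln(3.28e6 / 0.461) / 0.1199467
n = ln(7.114967e+06) / 0.1199467 = 131.54

131.54


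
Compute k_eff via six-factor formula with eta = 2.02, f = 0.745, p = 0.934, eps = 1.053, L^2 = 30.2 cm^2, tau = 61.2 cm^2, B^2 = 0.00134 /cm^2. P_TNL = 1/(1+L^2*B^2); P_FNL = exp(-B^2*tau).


k_inf = eta*f*p*eps = 2.02*0.745*0.934*1.053 = 1.480072
P_TNL = 1/(1 + L^2*B^2) = 1/(1 + 30.2*0.00134) = 0.9611060
P_FNL = exp(-B^2*tau) = exp(-0.00134*61.2) = 0.9212646
k_eff = k_inf * P_TNL * P_FNL = 1.480072 * 0.9611060 * 0.9212646
k_eff = 1.3105

1.3105


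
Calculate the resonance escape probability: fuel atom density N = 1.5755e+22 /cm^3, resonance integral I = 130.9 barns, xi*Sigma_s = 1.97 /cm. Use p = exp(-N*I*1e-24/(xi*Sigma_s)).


p = exp(-N * I * 1e-24 / (xi*Sigma_s))
p = exp(-1.5755e+22 * 130.9 * 1e-24 / 1.97)
p = 0.35104

0.35104


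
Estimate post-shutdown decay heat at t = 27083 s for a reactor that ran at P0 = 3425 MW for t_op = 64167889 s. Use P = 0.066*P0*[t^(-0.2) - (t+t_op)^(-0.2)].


P/P0 = 0.066 * [t^(-0.2) - (t + t_op)^(-0.2)]
P/P0 = 0.066 * [27083^(-0.2) - (27083 + 64167889)^(-0.2)]
P/P0 = 0.066 * [0.1298556 - 0.02744731] = 0.006758947
P = 3425 * 0.006758947 = 23.149 MW

23.149


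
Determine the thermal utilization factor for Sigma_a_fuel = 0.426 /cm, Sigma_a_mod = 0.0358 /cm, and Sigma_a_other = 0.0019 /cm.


f = Sigma_a_fuel / (Sigma_a_fuel + Sigma_a_mod + Sigma_a_other)
f = 0.426 / (0.426 + 0.0358 + 0.0019)
f = 0.91870

0.91870


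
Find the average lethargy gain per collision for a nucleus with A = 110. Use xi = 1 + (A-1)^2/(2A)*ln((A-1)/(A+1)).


xi = 1 + (A-1)^2/(2A) * ln((A-1)/(A+1))
xi = 1 + (110-1)^2/(2*110) * ln((110-1)/(110 +1))
xi = 0.018072

0.018072


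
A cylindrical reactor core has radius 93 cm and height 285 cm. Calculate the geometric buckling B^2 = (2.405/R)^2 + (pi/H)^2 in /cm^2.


B^2 = (2.405/R)^2 + (pi/H)^2
B^2 = (2.405/93)^2 + (pi/285)^2
B^2 = 7.9026e-04 /cm^2

7.9026e-04


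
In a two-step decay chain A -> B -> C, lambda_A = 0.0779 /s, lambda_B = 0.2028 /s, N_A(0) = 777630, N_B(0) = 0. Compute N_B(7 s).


N_B(t) = lambda_A * N_A0 / (lambda_B - lambda_A) * [exp(-lambda_A*t) - exp(-lambda_B*t)]
exp(-0.0779*7) = 0.5796679; exp(-0.2028*7) = 0.2418107
N_B = 0.0779 * 777630 / (0.2028 - 0.0779) * (0.5796679 - 0.2418107)
N_B = 163863

163863


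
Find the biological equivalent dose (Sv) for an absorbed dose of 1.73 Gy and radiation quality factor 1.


H = D * Q
H = 1.73 * 1
H = 1.7300 Sv

1.7300


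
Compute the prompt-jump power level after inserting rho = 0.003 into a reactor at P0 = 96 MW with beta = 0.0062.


P1/P0 = beta / (beta - rho)
P1/P0 = 0.0062 / (0.0062 - 0.003) = 1.937500
P1 = 96 * 1.937500 = 186.00 MW

186.00


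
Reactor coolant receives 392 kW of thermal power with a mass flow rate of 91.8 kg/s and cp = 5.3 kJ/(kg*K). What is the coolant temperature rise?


dT = Q / (m_dot * cp)
dT = 392 / (91.8 * 5.3)
dT = 0.80569 C

0.80569


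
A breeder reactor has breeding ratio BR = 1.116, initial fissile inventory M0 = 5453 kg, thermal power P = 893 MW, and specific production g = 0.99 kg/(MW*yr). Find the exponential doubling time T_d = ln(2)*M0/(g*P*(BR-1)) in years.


Breeding gain G = BR - 1 = 1.116 - 1 = 0.116
Fissile production rate = g * P * G = 0.99 * 893 * 0.116 = 102.55212 kg/yr
T_d = ln(2) * M0 / (g * P * G)
T_d = ln(2) * 5453 / 102.55212 = 36.857 yr

36.857


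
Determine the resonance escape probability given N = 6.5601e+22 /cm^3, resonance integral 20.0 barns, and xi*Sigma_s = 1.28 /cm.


p = exp(-N * I * 1e-24 / (xi*Sigma_s))
p = exp(-6.5601e+22 * 20.0 * 1e-24 / 1.28)
p = 0.35879

0.35879


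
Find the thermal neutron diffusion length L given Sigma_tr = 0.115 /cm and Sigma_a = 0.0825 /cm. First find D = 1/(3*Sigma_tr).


D = 1 / (3 * Sigma_tr) = 1 / (3 * 0.115) = 2.898551 cm
L = sqrt(D / Sigma_a)
L = sqrt(2.898551 / 0.0825)
L = 5.9274 cm

5.9274


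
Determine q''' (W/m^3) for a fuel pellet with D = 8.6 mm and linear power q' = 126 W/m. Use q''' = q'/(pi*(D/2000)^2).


r = D / 2 / 1000 = 8.6 / 2 / 1000 = 0.0043 m
q''' = q' / (pi * r^2)
q''' = 126 / (pi * 0.0043^2)
q''' = 2.1691e+06 W/m^3

2.1691e+06


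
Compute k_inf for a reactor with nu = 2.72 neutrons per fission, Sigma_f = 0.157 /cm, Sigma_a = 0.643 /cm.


k_inf = nu * Sigma_f / Sigma_a
k_inf = 2.72 * 0.157 / 0.643
k_inf = 0.66414

0.66414


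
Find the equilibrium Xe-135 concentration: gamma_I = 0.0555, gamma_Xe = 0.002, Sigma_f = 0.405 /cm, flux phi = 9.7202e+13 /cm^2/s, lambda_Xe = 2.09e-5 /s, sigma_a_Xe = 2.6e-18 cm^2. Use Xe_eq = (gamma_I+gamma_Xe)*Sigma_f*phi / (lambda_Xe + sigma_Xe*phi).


Xe_eq = (gamma_I + gamma_Xe) * Sigma_f * phi / (lambda_Xe + sigma_Xe * phi)
Numerator = (0.0555 + 0.002) * 0.405 * 9.7202e+13 = 2.263592e+12
Denominator = 2.09e-5 + 2.6e-18 * 9.7202e+13 = 2.736252e-04
Xe_eq = 2.263592e+12 / 2.736252e-04 = 8.2726e+15 /cm^3

8.2726e+15


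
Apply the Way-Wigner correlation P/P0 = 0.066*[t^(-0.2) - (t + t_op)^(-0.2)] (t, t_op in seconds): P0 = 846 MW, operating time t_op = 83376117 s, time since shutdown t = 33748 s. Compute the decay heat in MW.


P/P0 = 0.066 * [t^(-0.2) - (t + t_op)^(-0.2)]
P/P0 = 0.066 * [33748^(-0.2) - (33748 + 83376117)^(-0.2)]
P/P0 = 0.066 * [0.1242654 - 0.02604693] = 0.006482419
P = 846 * 0.006482419 = 5.4841 MW

5.4841


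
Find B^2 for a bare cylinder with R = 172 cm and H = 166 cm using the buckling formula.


B^2 = (2.405/R)^2 + (pi/H)^2
B^2 = (2.405/172)^2 + (pi/166)^2
B^2 = 5.5368e-04 /cm^2

5.5368e-04


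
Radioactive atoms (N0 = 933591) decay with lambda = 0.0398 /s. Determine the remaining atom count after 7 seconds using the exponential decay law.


N = N0 * exp(-lambda * t)
N = 933591 * exp(-0.0398 * 7)
N = 706581

706581


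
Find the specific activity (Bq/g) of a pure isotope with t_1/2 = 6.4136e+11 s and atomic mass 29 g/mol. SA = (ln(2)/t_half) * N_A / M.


lambda = ln(2) / t_half = ln(2) / 6.4136e+11 = 1.080746e-12 /s
SA = lambda * N_A / M
SA = 1.080746e-12 * 6.022e23 / 29
SA = 2.2442e+10 Bq/g

2.2442e+10


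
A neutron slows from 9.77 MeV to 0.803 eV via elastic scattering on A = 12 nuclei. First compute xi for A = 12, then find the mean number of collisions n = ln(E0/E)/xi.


xi = 1 + (A-1)^2/(2A)*ln((A-1)/(A+1)) = 0.1577690 (for A = 12)
n = ln(E0/E) / xi
n = ln(9.77e6 / 0.803) / 0.1577690
n = ln(1.216687e+07) / 0.1577690 = 103.41

103.41


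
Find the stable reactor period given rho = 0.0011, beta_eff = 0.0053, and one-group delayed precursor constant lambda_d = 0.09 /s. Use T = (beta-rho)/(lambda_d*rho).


T = (beta - rho) / (lambda_d * rho)
T = (0.0053 - 0.0011) / (0.09 * 0.0011)
T = 42.424 s

42.424


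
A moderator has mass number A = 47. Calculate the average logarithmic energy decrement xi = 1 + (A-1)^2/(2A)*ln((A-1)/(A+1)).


xi = 1 + (A-1)^2/(2A) * ln((A-1)/(A+1))
xi = 1 + (47-1)^2/(2*47) * ln((47-1)/(47 +1))
xi = 0.041956

0.041956


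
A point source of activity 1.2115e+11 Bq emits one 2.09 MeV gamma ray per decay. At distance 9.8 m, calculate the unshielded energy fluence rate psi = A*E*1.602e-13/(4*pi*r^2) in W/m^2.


psi = A * E * 1.602e-13 / (4*pi*r^2)
psi = 1.2115e+11 * 2.09 * 1.602e-13 / (4*pi*9.8^2)
psi = 3.3610e-05 W/m^2

3.3610e-05


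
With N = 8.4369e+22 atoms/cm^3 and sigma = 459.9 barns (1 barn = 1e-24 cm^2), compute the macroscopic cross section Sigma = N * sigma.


Sigma = N * sigma_barns * 1e-24
Sigma = 8.4369e+22 * 459.9 * 1e-24
Sigma = 38.801 /cm

38.801


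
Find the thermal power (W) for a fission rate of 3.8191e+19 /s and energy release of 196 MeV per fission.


P = fission_rate * E_MeV * 1.602e-13
P = 3.8191e+19 * 196 * 1.602e-13
P = 1.1992e+09 W

1.1992e+09


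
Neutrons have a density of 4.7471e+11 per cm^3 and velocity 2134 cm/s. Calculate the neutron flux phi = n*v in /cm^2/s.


phi = n * v
phi = 4.7471e+11 * 2134
phi = 1.0130e+15 /cm^2/s

1.0130e+15


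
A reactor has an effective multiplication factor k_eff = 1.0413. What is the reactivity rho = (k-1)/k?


rho = (k_eff - 1) / k_eff
rho = (1.0413 - 1) / 1.0413
rho = 0.039662

0.039662


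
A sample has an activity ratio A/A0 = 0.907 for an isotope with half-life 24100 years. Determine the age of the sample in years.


lambda = ln(2) / t_half = ln(2) / 24100 = 2.876129e-05 /yr
t = -ln(A/A0) / lambda
t = -ln(0.907) / 2.876129e-05
t = 3393.9 yr

3393.9


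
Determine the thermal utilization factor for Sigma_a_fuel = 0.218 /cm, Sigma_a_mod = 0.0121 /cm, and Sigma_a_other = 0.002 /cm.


f = Sigma_a_fuel / (Sigma_a_fuel + Sigma_a_mod + Sigma_a_other)
f = 0.218 / (0.218 + 0.0121 + 0.002)
f = 0.93925

0.93925


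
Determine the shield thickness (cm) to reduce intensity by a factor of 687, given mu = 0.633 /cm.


x = ln(factor) / mu
x = ln(687) / 0.633
x = 10.320 cm

10.320


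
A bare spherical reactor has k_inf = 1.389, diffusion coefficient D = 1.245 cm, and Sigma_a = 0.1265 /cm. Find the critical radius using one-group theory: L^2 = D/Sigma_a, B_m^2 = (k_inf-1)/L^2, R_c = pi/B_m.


L^2 = D / Sigma_a = 1.245 / 0.1265 = 9.841897 cm^2
B_m^2 = (k_inf - 1) / L^2 = (1.389 - 1) / 9.841897 = 0.03952490 /cm^2
For a bare sphere: B_g = pi/R, so R_c = pi / sqrt(B_m^2)
R_c = pi / sqrt(0.03952490) = 15.802 cm

15.802
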